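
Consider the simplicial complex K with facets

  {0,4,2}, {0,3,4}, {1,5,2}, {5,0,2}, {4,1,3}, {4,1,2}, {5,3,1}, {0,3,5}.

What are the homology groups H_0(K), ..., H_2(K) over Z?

K has 6 vertices, 12 edges, 8 triangles.
rank ∂_0 = 0, rank ∂_1 = 5 ⇒ b_0 = 6 − 0 − 5 = 1; all invariant factors of ∂_1 are 1 so no torsion. So H_0 = Z.
rank ∂_1 = 5, rank ∂_2 = 7 ⇒ b_1 = 12 − 5 − 7 = 0; all invariant factors of ∂_2 are 1 so no torsion. So H_1 = 0.
rank ∂_2 = 7, rank ∂_3 = 0 ⇒ b_2 = 8 − 7 − 0 = 1. So H_2 = Z.

H_0 = Z,  H_1 = 0,  H_2 = Z.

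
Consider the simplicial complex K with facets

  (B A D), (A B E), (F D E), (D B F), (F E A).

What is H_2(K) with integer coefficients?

H_2 ≅ 0.

Take the total order A < B < D < E < F on the vertex set. Then K (dimension 2) consists of the simplices:

  0-simplices (5): A, B, D, E, F
  1-simplices (10): AB, AD, AE, AF, BD, BE, BF, DE, DF, EF
  2-simplices (5): ABD, ABE, AEF, BDF, DEF

Hence C_0 ≅ Z^5, C_1 ≅ Z^10, C_2 ≅ Z^5.

The boundary map ∂_1: C_1 → C_0 sends each edge [p,q] (with p < q) to q − p. For instance
  ∂EF = F − E.
The resulting 5×10 matrix has rank 4, and its Smith normal form has invariant factors (1,1,1,1).

Boundary ∂_2: C_2 → C_1 acts by ∂[p,q,r] = [q,r] − [p,r] + [p,q]. For instance
  ∂DEF = EF − DF + DE,
  ∂AEF = EF − AF + AE.
This gives a 10×5 integer matrix of rank 5; reducing to Smith normal form yields diagonal entries (1,1,1,1,1).

From H_k ≅ ker(∂_k) / im(∂_{k+1}) we obtain:

  H_2: rank ker ∂_2 − rank ∂_3 = (5 − 5) − 0 = 0, and there is no ∂_3, so H_2 = 0.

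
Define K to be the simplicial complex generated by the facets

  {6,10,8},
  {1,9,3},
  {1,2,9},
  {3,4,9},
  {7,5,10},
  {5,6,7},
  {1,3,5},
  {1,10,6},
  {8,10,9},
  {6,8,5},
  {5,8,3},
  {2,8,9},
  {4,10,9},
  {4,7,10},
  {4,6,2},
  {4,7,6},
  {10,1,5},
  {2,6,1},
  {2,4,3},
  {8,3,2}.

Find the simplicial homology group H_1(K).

Order the vertices as 1 < 2 < 3 < 4 < 5 < 6 < 7 < 8 < 9 < 10. Listing each simplex with vertices in this order, K has dimension 2 with simplices:

  0-simplices (10): [1], [2], [3], [4], [5], [6], [7], [8], [9], [10]
  1-simplices (30): (30 of them)
  2-simplices (20): (20 of them)

Hence C_0 ≅ Z^10, C_1 ≅ Z^30, C_2 ≅ Z^20.

The boundary map ∂_1: C_1 → C_0 maps an edge to its endpoints' difference, ∂[p,q] = q − p.
As a 10×30 matrix over Z this has rank 9, with invariant factors (1,1,1,1,1,1,1,1,1).

∂_2: C_2 → C_1 sends each 2-simplex [p,q,r] to [q,r] − [p,r] + [p,q]. For instance
  ∂[1,2,9] = [2,9] − [1,9] + [1,2],
  ∂[1,5,10] = [5,10] − [1,10] + [1,5].
The 30×20 boundary matrix has rank 20 and Smith normal form diag(1,1,1,1,1,1,1,1,1,1,1,1,1,1,1,1,1,1,1,2).

Now H_k = ker ∂_k / im ∂_{k+1}, so:

  H_1: rank ker ∂_1 − rank ∂_2 = (30 − 9) − 20 = 1, and ∂_2 has invariant factor 2 > 1, so H_1 = Z × Z/2.

(K is a triangulation of the Klein bottle.)

H_1 = Z × Z/2.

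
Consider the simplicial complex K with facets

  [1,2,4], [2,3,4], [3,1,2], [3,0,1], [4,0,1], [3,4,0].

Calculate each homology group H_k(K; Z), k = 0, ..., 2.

K has 5 vertices, 9 edges, 6 triangles.
rank ∂_0 = 0, rank ∂_1 = 4 ⇒ b_0 = 5 − 0 − 4 = 1; all invariant factors of ∂_1 are 1 so no torsion. So H_0 ≅ Z.
rank ∂_1 = 4, rank ∂_2 = 5 ⇒ b_1 = 9 − 4 − 5 = 0; all invariant factors of ∂_2 are 1 so no torsion. So H_1 ≅ 0.
rank ∂_2 = 5, rank ∂_3 = 0 ⇒ b_2 = 6 − 5 − 0 = 1. So H_2 ≅ Z.

H_0 ≅ Z,  H_1 = 0,  H_2 ≅ Z.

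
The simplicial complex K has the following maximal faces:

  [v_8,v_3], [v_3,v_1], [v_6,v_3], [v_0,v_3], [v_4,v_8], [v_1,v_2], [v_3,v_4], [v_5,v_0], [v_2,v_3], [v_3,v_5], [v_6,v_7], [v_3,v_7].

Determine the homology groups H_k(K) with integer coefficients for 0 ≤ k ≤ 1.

Take the total order v_0 < v_1 < v_2 < v_3 < v_4 < v_5 < v_6 < v_7 < v_8 on the vertex set. Then K (dimension 1) consists of the simplices:

  0-simplices (9): [v_0], [v_1], [v_2], [v_3], [v_4], [v_5], [v_6], [v_7], [v_8]
  1-simplices (12): [v_0,v_3], [v_0,v_5], [v_1,v_2], [v_1,v_3], [v_2,v_3], [v_3,v_4], [v_3,v_5], [v_3,v_6], [v_3,v_7], [v_3,v_8], [v_4,v_8], [v_6,v_7]

so the chain groups are C_0 ≅ Z^9, C_1 ≅ Z^12.

∂_1: C_1 → C_0 maps an edge to its endpoints' difference, ∂[p,q] = q − p. For instance
  ∂[v_2,v_3] = [v_3] − [v_2].
As a 9×12 matrix over Z this has rank 8, with invariant factors (1,1,1,1,1,1,1,1).

Now H_k = ker ∂_k / im ∂_{k+1}, so:

  H_0: rank C_0 − rank ∂_1 = 9 − 8 = 1, and the invariant factors of ∂_1 are all 1, so H_0 = Z.
  H_1: rank ker ∂_1 − rank ∂_2 = (12 − 8) − 0 = 4, and there is no ∂_2, so H_1 = Z^4.

As a check, the Euler characteristic is 9 − 12 = -3, which agrees with 1 − 4 = -3.
(K is a triangulation of a wedge of 4 circles.)

H_0 ≅ Z,  H_1 ≅ Z^4.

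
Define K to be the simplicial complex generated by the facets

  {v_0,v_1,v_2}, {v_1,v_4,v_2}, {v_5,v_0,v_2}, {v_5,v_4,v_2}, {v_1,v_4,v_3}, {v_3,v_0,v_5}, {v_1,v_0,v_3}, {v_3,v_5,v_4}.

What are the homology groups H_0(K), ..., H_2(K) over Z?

H_0 = Z,  H_1 = 0,  H_2 = Z.

Fix the vertex order v_0 < v_1 < v_2 < v_3 < v_4 < v_5 and write every simplex with vertices in increasing order. Then dim K = 2 and the simplices of K are:

  0-simplices (6): [v_0], [v_1], [v_2], [v_3], [v_4], [v_5]
  1-simplices (12): [v_0,v_1], [v_0,v_2], [v_0,v_3], [v_0,v_5], [v_1,v_2], [v_1,v_3], [v_1,v_4], [v_2,v_4], [v_2,v_5], [v_3,v_4], [v_3,v_5], [v_4,v_5]
  2-simplices (8): [v_0,v_1,v_2], [v_0,v_1,v_3], [v_0,v_2,v_5], [v_0,v_3,v_5], [v_1,v_2,v_4], [v_1,v_3,v_4], [v_2,v_4,v_5], [v_3,v_4,v_5]

giving chain groups C_0 ≅ Z^6, C_1 ≅ Z^12, C_2 ≅ Z^8.

Boundary ∂_1: C_1 → C_0 is given by ∂[p,q] = [q] − [p].
The resulting 6×12 matrix has rank 5, and its Smith normal form has invariant factors (1,1,1,1,1).

The boundary map ∂_2: C_2 → C_1 maps a triangle to the signed sum of its edges. For instance
  ∂[v_0,v_2,v_5] = [v_2,v_5] − [v_0,v_5] + [v_0,v_2],
  ∂[v_0,v_1,v_2] = [v_1,v_2] − [v_0,v_2] + [v_0,v_1].
The 12×8 boundary matrix has rank 7 and Smith normal form diag(1,1,1,1,1,1,1).

From H_k ≅ ker(∂_k) / im(∂_{k+1}) we obtain:

  H_0: rank C_0 − rank ∂_1 = 6 − 5 = 1, and the invariant factors of ∂_1 are all 1, so H_0 = Z.
  H_1: rank ker ∂_1 − rank ∂_2 = (12 − 5) − 7 = 0, and the invariant factors of ∂_2 are all 1, so H_1 = 0.
  H_2: rank ker ∂_2 − rank ∂_3 = (8 − 7) − 0 = 1, and there is no ∂_3, so H_2 = Z.

(K is a triangulation of the 2-sphere S^2.)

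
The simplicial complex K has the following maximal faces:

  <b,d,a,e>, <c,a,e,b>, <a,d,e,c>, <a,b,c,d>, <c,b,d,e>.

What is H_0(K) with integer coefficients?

H_0 = Z.

K has 5 vertices, 10 edges, 10 triangles, 5 3-simplices.
rank ∂_0 = 0, rank ∂_1 = 4 ⇒ b_0 = 5 − 0 − 4 = 1; all invariant factors of ∂_1 are 1 so no torsion. So H_0 ≅ Z.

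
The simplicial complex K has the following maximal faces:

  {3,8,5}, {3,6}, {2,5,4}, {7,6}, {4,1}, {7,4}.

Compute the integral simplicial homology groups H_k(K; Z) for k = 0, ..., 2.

We work with the vertex ordering 1 < 2 < 3 < 4 < 5 < 6 < 7 < 8. The simplices of K, each written with vertices in increasing order, are:

  0-simplices (8): [1], [2], [3], [4], [5], [6], [7], [8]
  1-simplices (10): [1,4], [2,4], [2,5], [3,5], [3,6], [3,8], [4,5], [4,7], [5,8], [6,7]
  2-simplices (2): [2,4,5], [3,5,8]

Hence C_0 ≅ Z^8, C_1 ≅ Z^10, C_2 ≅ Z^2.

Boundary ∂_1: C_1 → C_0 maps an edge to its endpoints' difference, ∂[p,q] = q − p.
The 8×10 boundary matrix has rank 7 and Smith normal form diag(1,1,1,1,1,1,1).

Boundary ∂_2: C_2 → C_1 sends each 2-simplex [p,q,r] to [q,r] − [p,r] + [p,q]. For instance
  ∂[3,5,8] = [5,8] − [3,8] + [3,5],
  ∂[2,4,5] = [4,5] − [2,5] + [2,4].
The resulting 10×2 matrix has rank 2, and its Smith normal form has invariant factors (1,1).

Computing H_k = (kernel of ∂_k) / (image of ∂_{k+1}):

  H_0: rank C_0 − rank ∂_1 = 8 − 7 = 1, and the invariant factors of ∂_1 are all 1, so H_0 ≅ Z.
  H_1: rank ker ∂_1 − rank ∂_2 = (10 − 7) − 2 = 1, and the invariant factors of ∂_2 are all 1, so H_1 ≅ Z.
  H_2: rank ker ∂_2 − rank ∂_3 = (2 − 2) − 0 = 0, and there is no ∂_3, so H_2 ≅ 0.

As a check, the Euler characteristic is 8 − 10 + 2 = 0, which agrees with 1 − 1 + 0 = 0.

H_0 ≅ Z,  H_1 ≅ Z,  H_2 = 0.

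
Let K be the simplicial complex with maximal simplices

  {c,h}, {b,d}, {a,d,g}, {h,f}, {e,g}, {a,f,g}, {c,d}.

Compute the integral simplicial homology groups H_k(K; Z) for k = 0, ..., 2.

H_0 = Z,  H_1 = Z,  H_2 = 0.

Fix the vertex order a < b < c < d < e < f < g < h and write every simplex with vertices in increasing order. Then dim K = 2 and the simplices of K are:

  0-simplices (8): a, b, c, d, e, f, g, h
  1-simplices (10): ad, af, ag, bd, cd, ch, dg, eg, fg, fh
  2-simplices (2): adg, afg

so the chain groups are C_0 ≅ Z^8, C_1 ≅ Z^10, C_2 ≅ Z^2.

∂_1: C_1 → C_0 sends each edge [p,q] (with p < q) to q − p. For instance
  ∂ch = h − c.
The 8×10 boundary matrix has rank 7 and Smith normal form diag(1,1,1,1,1,1,1).

∂_2: C_2 → C_1 acts by ∂[p,q,r] = [q,r] − [p,r] + [p,q]. For instance
  ∂afg = fg − ag + af,
  ∂adg = dg − ag + ad.
As a 10×2 matrix over Z this has rank 2, with invariant factors (1,1).

Now H_k = ker ∂_k / im ∂_{k+1}, so:

  H_0: rank C_0 − rank ∂_1 = 8 − 7 = 1, and the invariant factors of ∂_1 are all 1, so H_0 = Z.
  H_1: rank ker ∂_1 − rank ∂_2 = (10 − 7) − 2 = 1, and the invariant factors of ∂_2 are all 1, so H_1 = Z.
  H_2: rank ker ∂_2 − rank ∂_3 = (2 − 2) − 0 = 0, and there is no ∂_3, so H_2 = 0.

As a check, the Euler characteristic is 8 − 10 + 2 = 0, which agrees with 1 − 1 + 0 = 0.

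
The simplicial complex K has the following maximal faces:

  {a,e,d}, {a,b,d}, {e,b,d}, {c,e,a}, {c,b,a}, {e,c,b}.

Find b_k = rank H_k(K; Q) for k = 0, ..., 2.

b_0 = 1, b_1 = 0, b_2 = 1.

Order the vertices as a < b < c < d < e. Listing each simplex with vertices in this order, K has dimension 2 with simplices:

  0-simplices (5): a, b, c, d, e
  1-simplices (9): ab, ac, ad, ae, bc, bd, be, ce, de
  2-simplices (6): abc, abd, ace, ade, bce, bde

Hence C_0 ≅ Z^5, C_1 ≅ Z^9, C_2 ≅ Z^6.

Boundary ∂_1: C_1 → C_0 maps an edge to its endpoints' difference, ∂[p,q] = q − p.
This gives a 5×9 integer matrix of rank 4; reducing to Smith normal form yields diagonal entries (1,1,1,1).

The boundary map ∂_2: C_2 → C_1 maps a triangle to the signed sum of its edges. For instance
  ∂abc = bc − ac + ab,
  ∂ace = ce − ae + ac.
The resulting 9×6 matrix has rank 5, and its Smith normal form has invariant factors (1,1,1,1,1).

Computing H_k = (kernel of ∂_k) / (image of ∂_{k+1}):

  H_0: rank C_0 − rank ∂_1 = 5 − 4 = 1, and the invariant factors of ∂_1 are all 1, so H_0 = Z.
  H_1: rank ker ∂_1 − rank ∂_2 = (9 − 4) − 5 = 0, and the invariant factors of ∂_2 are all 1, so H_1 = 0.
  H_2: rank ker ∂_2 − rank ∂_3 = (6 − 5) − 0 = 1, and there is no ∂_3, so H_2 = Z.

(K is a triangulation of the 2-sphere S^2.)

Hence the Betti numbers are b_0 = 1, b_1 = 0, b_2 = 1.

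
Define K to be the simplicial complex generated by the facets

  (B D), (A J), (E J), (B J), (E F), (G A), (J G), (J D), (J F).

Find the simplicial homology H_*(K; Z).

We work with the vertex ordering A < B < D < E < F < G < J. The simplices of K, each written with vertices in increasing order, are:

  0-simplices (7): A, B, D, E, F, G, J
  1-simplices (9): AG, AJ, BD, BJ, DJ, EF, EJ, FJ, GJ

giving chain groups C_0 ≅ Z^7, C_1 ≅ Z^9.

∂_1: C_1 → C_0 maps an edge to its endpoints' difference, ∂[p,q] = q − p. For instance
  ∂EF = F − E.
This gives a 7×9 integer matrix of rank 6; reducing to Smith normal form yields diagonal entries (1,1,1,1,1,1).

Computing H_k = (kernel of ∂_k) / (image of ∂_{k+1}):

  H_0: rank C_0 − rank ∂_1 = 7 − 6 = 1, and the invariant factors of ∂_1 are all 1, so H_0 = Z.
  H_1: rank ker ∂_1 − rank ∂_2 = (9 − 6) − 0 = 3, and there is no ∂_2, so H_1 = Z^3.

(K is a triangulation of a wedge of 3 circles.)

H_0 ≅ Z,  H_1 ≅ Z^3.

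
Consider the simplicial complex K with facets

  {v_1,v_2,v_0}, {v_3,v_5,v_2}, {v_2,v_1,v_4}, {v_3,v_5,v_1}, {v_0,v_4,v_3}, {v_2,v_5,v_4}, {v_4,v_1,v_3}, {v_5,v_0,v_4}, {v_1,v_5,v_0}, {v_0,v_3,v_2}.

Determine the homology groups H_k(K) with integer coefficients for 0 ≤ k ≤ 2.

H_0 ≅ Z,  H_1 ≅ Z/2Z,  H_2 = 0.

K has 6 vertices, 15 edges, 10 triangles.
rank ∂_0 = 0, rank ∂_1 = 5 ⇒ b_0 = 6 − 0 − 5 = 1; all invariant factors of ∂_1 are 1 so no torsion. So H_0 ≅ Z.
rank ∂_1 = 5, rank ∂_2 = 10 ⇒ b_1 = 15 − 5 − 10 = 0; ∂_2 has invariant factor(s) [2] giving torsion. So H_1 ≅ Z/2Z.
rank ∂_2 = 10, rank ∂_3 = 0 ⇒ b_2 = 10 − 10 − 0 = 0. So H_2 ≅ 0.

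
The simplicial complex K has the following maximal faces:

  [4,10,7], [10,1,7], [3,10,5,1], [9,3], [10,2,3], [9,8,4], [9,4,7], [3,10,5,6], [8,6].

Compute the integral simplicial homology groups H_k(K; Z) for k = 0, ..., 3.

Take the total order 1 < 2 < 3 < 4 < 5 < 6 < 7 < 8 < 9 < 10 on the vertex set. Then K (dimension 3) consists of the simplices:

  0-simplices (10): [1], [2], [3], [4], [5], [6], [7], [8], [9], [10]
  1-simplices (21): [1,3], [1,5], [1,7], [1,10], [2,3], [2,10], [3,5], [3,6], [3,9], [3,10], [4,7], [4,8], [4,9], [4,10], [5,6], [5,10], [6,8], [6,10], [7,9], [7,10], [8,9]
  2-simplices (12): [1,3,5], [1,3,10], [1,5,10], [1,7,10], [2,3,10], [3,5,6], [3,5,10], [3,6,10], [4,7,9], [4,7,10], [4,8,9], [5,6,10]
  3-simplices (2): [1,3,5,10], [3,5,6,10]

so the chain groups are C_0 ≅ Z^10, C_1 ≅ Z^21, C_2 ≅ Z^12, C_3 ≅ Z^2.

∂_1: C_1 → C_0 maps an edge to its endpoints' difference, ∂[p,q] = q − p.
This gives a 10×21 integer matrix of rank 9; reducing to Smith normal form yields diagonal entries (1,1,1,1,1,1,1,1,1).

∂_2: C_2 → C_1 maps a triangle to the signed sum of its edges. For instance
  ∂[4,8,9] = [8,9] − [4,9] + [4,8],
  ∂[2,3,10] = [3,10] − [2,10] + [2,3].
This gives a 21×12 integer matrix of rank 10; reducing to Smith normal form yields diagonal entries (1,1,1,1,1,1,1,1,1,1).

The boundary map ∂_3: C_3 → C_2 sends each 3-simplex σ to the alternating sum Σ_i (−1)^i (σ with its i-th vertex removed). For instance
  ∂[3,5,6,10] = [5,6,10] − [3,6,10] + [3,5,10] − [3,5,6],
  ∂[1,3,5,10] = [3,5,10] − [1,5,10] + [1,3,10] − [1,3,5].
This gives a 12×2 integer matrix of rank 2; reducing to Smith normal form yields diagonal entries (1,1).

Now H_k = ker ∂_k / im ∂_{k+1}, so:

  H_0: rank C_0 − rank ∂_1 = 10 − 9 = 1, and the invariant factors of ∂_1 are all 1, so H_0 = Z.
  H_1: rank ker ∂_1 − rank ∂_2 = (21 − 9) − 10 = 2, and the invariant factors of ∂_2 are all 1, so H_1 = Z^2.
  H_2: rank ker ∂_2 − rank ∂_3 = (12 − 10) − 2 = 0, and the invariant factors of ∂_3 are all 1, so H_2 = 0.
  H_3: rank ker ∂_3 − rank ∂_4 = (2 − 2) − 0 = 0, and there is no ∂_4, so H_3 = 0.

H_0 = Z,  H_1 = Z^2,  H_2 = 0,  H_3 = 0.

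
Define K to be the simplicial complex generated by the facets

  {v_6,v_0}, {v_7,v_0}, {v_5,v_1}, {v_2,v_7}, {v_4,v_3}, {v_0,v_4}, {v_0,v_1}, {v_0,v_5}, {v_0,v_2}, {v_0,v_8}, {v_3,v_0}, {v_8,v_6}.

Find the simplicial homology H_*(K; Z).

H_0 = Z,  H_1 = Z^4.

Order the vertices as v_0 < v_1 < v_2 < v_3 < v_4 < v_5 < v_6 < v_7 < v_8. Listing each simplex with vertices in this order, K has dimension 1 with simplices:

  0-simplices (9): [v_0], [v_1], [v_2], [v_3], [v_4], [v_5], [v_6], [v_7], [v_8]
  1-simplices (12): [v_0,v_1], [v_0,v_2], [v_0,v_3], [v_0,v_4], [v_0,v_5], [v_0,v_6], [v_0,v_7], [v_0,v_8], [v_1,v_5], [v_2,v_7], [v_3,v_4], [v_6,v_8]

Hence C_0 ≅ Z^9, C_1 ≅ Z^12.

The boundary map ∂_1: C_1 → C_0 sends each edge [p,q] (with p < q) to q − p.
As a 9×12 matrix over Z this has rank 8, with invariant factors (1,1,1,1,1,1,1,1).

Computing H_k = (kernel of ∂_k) / (image of ∂_{k+1}):

  H_0: rank C_0 − rank ∂_1 = 9 − 8 = 1, and the invariant factors of ∂_1 are all 1, so H_0 = Z.
  H_1: rank ker ∂_1 − rank ∂_2 = (12 − 8) − 0 = 4, and there is no ∂_2, so H_1 = Z^4.

As a check, the Euler characteristic is 9 − 12 = -3, which agrees with 1 − 4 = -3.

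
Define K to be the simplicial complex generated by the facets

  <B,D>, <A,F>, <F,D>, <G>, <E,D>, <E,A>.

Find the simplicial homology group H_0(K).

Take the total order A < B < D < E < F < G on the vertex set. Then K (dimension 1) consists of the simplices:

  0-simplices (6): A, B, D, E, F, G
  1-simplices (5): AE, AF, BD, DE, DF

Hence C_0 ≅ Z^6, C_1 ≅ Z^5.

∂_1: C_1 → C_0 sends each edge [p,q] (with p < q) to q − p.
This gives a 6×5 integer matrix of rank 4; reducing to Smith normal form yields diagonal entries (1,1,1,1).

Now H_k = ker ∂_k / im ∂_{k+1}, so:

  H_0: rank C_0 − rank ∂_1 = 6 − 4 = 2, and the invariant factors of ∂_1 are all 1, so H_0 = Z^2.

H_0 = Z^2.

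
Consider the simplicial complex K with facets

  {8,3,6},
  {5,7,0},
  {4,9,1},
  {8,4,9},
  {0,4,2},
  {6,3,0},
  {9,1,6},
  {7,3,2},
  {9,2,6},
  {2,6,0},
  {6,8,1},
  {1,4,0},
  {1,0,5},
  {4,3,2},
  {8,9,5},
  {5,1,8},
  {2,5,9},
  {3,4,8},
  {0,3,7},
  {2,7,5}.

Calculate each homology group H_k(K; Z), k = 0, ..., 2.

H_0 = Z,  H_1 = Z × Z/2,  H_2 = 0.

We work with the vertex ordering 0 < 1 < 2 < 3 < 4 < 5 < 6 < 7 < 8 < 9. The simplices of K, each written with vertices in increasing order, are:

  0-simplices (10): [0], [1], [2], [3], [4], [5], [6], [7], [8], [9]
  1-simplices (30): (30 of them)
  2-simplices (20): (20 of them)

giving chain groups C_0 ≅ Z^10, C_1 ≅ Z^30, C_2 ≅ Z^20.

∂_1: C_1 → C_0 sends each edge [p,q] (with p < q) to q − p.
The resulting 10×30 matrix has rank 9, and its Smith normal form has invariant factors (1,1,1,1,1,1,1,1,1).

The boundary map ∂_2: C_2 → C_1 maps a triangle to the signed sum of its edges. For instance
  ∂[1,6,9] = [6,9] − [1,9] + [1,6],
  ∂[0,2,6] = [2,6] − [0,6] + [0,2].
The resulting 30×20 matrix has rank 20, and its Smith normal form has invariant factors (1,1,1,1,1,1,1,1,1,1,1,1,1,1,1,1,1,1,1,2).

Computing H_k = (kernel of ∂_k) / (image of ∂_{k+1}):

  H_0: rank C_0 − rank ∂_1 = 10 − 9 = 1, and the invariant factors of ∂_1 are all 1, so H_0 = Z.
  H_1: rank ker ∂_1 − rank ∂_2 = (30 − 9) − 20 = 1, and ∂_2 has invariant factor 2 > 1, so H_1 = Z × Z/2.
  H_2: rank ker ∂_2 − rank ∂_3 = (20 − 20) − 0 = 0, and there is no ∂_3, so H_2 = 0.

As a check, the Euler characteristic is 10 − 30 + 20 = 0, which agrees with 1 − 1 + 0 = 0.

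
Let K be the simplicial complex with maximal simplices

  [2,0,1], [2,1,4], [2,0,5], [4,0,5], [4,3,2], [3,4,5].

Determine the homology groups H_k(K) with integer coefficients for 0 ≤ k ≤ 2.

H_0 ≅ Z,  H_1 ≅ Z,  H_2 = 0.

Order the vertices as 0 < 1 < 2 < 3 < 4 < 5. Listing each simplex with vertices in this order, K has dimension 2 with simplices:

  0-simplices (6): [0], [1], [2], [3], [4], [5]
  1-simplices (12): [0,1], [0,2], [0,4], [0,5], [1,2], [1,4], [2,3], [2,4], [2,5], [3,4], [3,5], [4,5]
  2-simplices (6): [0,1,2], [0,2,5], [0,4,5], [1,2,4], [2,3,4], [3,4,5]

so the chain groups are C_0 ≅ Z^6, C_1 ≅ Z^12, C_2 ≅ Z^6.

Boundary ∂_1: C_1 → C_0 sends each edge [p,q] (with p < q) to q − p. For instance
  ∂[3,4] = [4] − [3].
As a 6×12 matrix over Z this has rank 5, with invariant factors (1,1,1,1,1).

The boundary map ∂_2: C_2 → C_1 maps a triangle to the signed sum of its edges. For instance
  ∂[1,2,4] = [2,4] − [1,4] + [1,2],
  ∂[0,4,5] = [4,5] − [0,5] + [0,4].
The resulting 12×6 matrix has rank 6, and its Smith normal form has invariant factors (1,1,1,1,1,1).

From H_k ≅ ker(∂_k) / im(∂_{k+1}) we obtain:

  H_0: rank C_0 − rank ∂_1 = 6 − 5 = 1, and the invariant factors of ∂_1 are all 1, so H_0 ≅ Z.
  H_1: rank ker ∂_1 − rank ∂_2 = (12 − 5) − 6 = 1, and the invariant factors of ∂_2 are all 1, so H_1 ≅ Z.
  H_2: rank ker ∂_2 − rank ∂_3 = (6 − 6) − 0 = 0, and there is no ∂_3, so H_2 ≅ 0.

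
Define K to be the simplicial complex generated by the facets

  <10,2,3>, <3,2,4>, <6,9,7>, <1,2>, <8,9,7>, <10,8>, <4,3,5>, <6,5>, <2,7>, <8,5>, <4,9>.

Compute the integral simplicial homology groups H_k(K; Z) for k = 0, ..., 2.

Take the total order 1 < 2 < 3 < 4 < 5 < 6 < 7 < 8 < 9 < 10 on the vertex set. Then K (dimension 2) consists of the simplices:

  0-simplices (10): [1], [2], [3], [4], [5], [6], [7], [8], [9], [10]
  1-simplices (18): [1,2], [2,3], [2,4], [2,7], [2,10], [3,4], [3,5], [3,10], [4,5], [4,9], [5,6], [5,8], [6,7], [6,9], [7,8], [7,9], [8,9], [8,10]
  2-simplices (5): [2,3,4], [2,3,10], [3,4,5], [6,7,9], [7,8,9]

so the chain groups are C_0 ≅ Z^10, C_1 ≅ Z^18, C_2 ≅ Z^5.

The boundary map ∂_1: C_1 → C_0 maps an edge to its endpoints' difference, ∂[p,q] = q − p.
The resulting 10×18 matrix has rank 9, and its Smith normal form has invariant factors (1,1,1,1,1,1,1,1,1).

Boundary ∂_2: C_2 → C_1 acts by ∂[p,q,r] = [q,r] − [p,r] + [p,q]. For instance
  ∂[7,8,9] = [8,9] − [7,9] + [7,8],
  ∂[6,7,9] = [7,9] − [6,9] + [6,7].
As a 18×5 matrix over Z this has rank 5, with invariant factors (1,1,1,1,1).

Reading off H_k = ker ∂_k / im ∂_{k+1}:

  H_0: rank C_0 − rank ∂_1 = 10 − 9 = 1, and the invariant factors of ∂_1 are all 1, so H_0 = Z.
  H_1: rank ker ∂_1 − rank ∂_2 = (18 − 9) − 5 = 4, and the invariant factors of ∂_2 are all 1, so H_1 = Z^4.
  H_2: rank ker ∂_2 − rank ∂_3 = (5 − 5) − 0 = 0, and there is no ∂_3, so H_2 = 0.

As a check, the Euler characteristic is 10 − 18 + 5 = -3, which agrees with 1 − 4 + 0 = -3.

H_0 = Z,  H_1 = Z^4,  H_2 = 0.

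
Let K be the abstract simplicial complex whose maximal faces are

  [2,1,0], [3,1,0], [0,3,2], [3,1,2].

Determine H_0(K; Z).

Take the total order 0 < 1 < 2 < 3 on the vertex set. Then K (dimension 2) consists of the simplices:

  0-simplices (4): [0], [1], [2], [3]
  1-simplices (6): [0,1], [0,2], [0,3], [1,2], [1,3], [2,3]
  2-simplices (4): [0,1,2], [0,1,3], [0,2,3], [1,2,3]

Hence C_0 ≅ Z^4, C_1 ≅ Z^6, C_2 ≅ Z^4.

Boundary ∂_1: C_1 → C_0 sends each edge [p,q] (with p < q) to q − p. For instance
  ∂[0,2] = [2] − [0].
This gives a 4×6 integer matrix of rank 3; reducing to Smith normal form yields diagonal entries (1,1,1).

Boundary ∂_2: C_2 → C_1 sends each 2-simplex [p,q,r] to [q,r] − [p,r] + [p,q]. For instance
  ∂[0,1,3] = [1,3] − [0,3] + [0,1],
  ∂[0,1,2] = [1,2] − [0,2] + [0,1].
As a 6×4 matrix over Z this has rank 3, with invariant factors (1,1,1).

Reading off H_k = ker ∂_k / im ∂_{k+1}:

  H_0: rank C_0 − rank ∂_1 = 4 − 3 = 1, and the invariant factors of ∂_1 are all 1, so H_0 ≅ Z.

H_0 = Z.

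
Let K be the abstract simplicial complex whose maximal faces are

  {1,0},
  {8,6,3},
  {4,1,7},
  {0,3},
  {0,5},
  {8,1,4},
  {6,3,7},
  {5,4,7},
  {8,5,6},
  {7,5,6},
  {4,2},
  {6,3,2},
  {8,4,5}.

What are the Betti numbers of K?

b_0 = 1, b_1 = 3, b_2 = 0.

We work with the vertex ordering 0 < 1 < 2 < 3 < 4 < 5 < 6 < 7 < 8. The simplices of K, each written with vertices in increasing order, are:

  0-simplices (9): [0], [1], [2], [3], [4], [5], [6], [7], [8]
  1-simplices (20): [0,1], [0,3], [0,5], [1,4], [1,7], [1,8], [2,3], [2,4], [2,6], [3,6], [3,7], [3,8], [4,5], [4,7], [4,8], [5,6], [5,7], [5,8], [6,7], [6,8]
  2-simplices (9): [1,4,7], [1,4,8], [2,3,6], [3,6,7], [3,6,8], [4,5,7], [4,5,8], [5,6,7], [5,6,8]

giving chain groups C_0 ≅ Z^9, C_1 ≅ Z^20, C_2 ≅ Z^9.

∂_1: C_1 → C_0 sends each edge [p,q] (with p < q) to q − p.
As a 9×20 matrix over Z this has rank 8, with invariant factors (1,1,1,1,1,1,1,1).

∂_2: C_2 → C_1 maps a triangle to the signed sum of its edges. For instance
  ∂[1,4,7] = [4,7] − [1,7] + [1,4],
  ∂[3,6,8] = [6,8] − [3,8] + [3,6].
The 20×9 boundary matrix has rank 9 and Smith normal form diag(1,1,1,1,1,1,1,1,1).

Computing H_k = (kernel of ∂_k) / (image of ∂_{k+1}):

  H_0: rank C_0 − rank ∂_1 = 9 − 8 = 1, and the invariant factors of ∂_1 are all 1, so H_0 ≅ Z.
  H_1: rank ker ∂_1 − rank ∂_2 = (20 − 8) − 9 = 3, and the invariant factors of ∂_2 are all 1, so H_1 ≅ Z^3.
  H_2: rank ker ∂_2 − rank ∂_3 = (9 − 9) − 0 = 0, and there is no ∂_3, so H_2 ≅ 0.

Hence the Betti numbers are b_0 = 1, b_1 = 3, b_2 = 0.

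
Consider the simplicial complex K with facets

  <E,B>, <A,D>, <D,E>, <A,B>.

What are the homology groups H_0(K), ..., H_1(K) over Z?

H_0 ≅ Z,  H_1 ≅ Z.

We work with the vertex ordering A < B < D < E. The simplices of K, each written with vertices in increasing order, are:

  0-simplices (4): A, B, D, E
  1-simplices (4): AB, AD, BE, DE

giving chain groups C_0 ≅ Z^4, C_1 ≅ Z^4.

Boundary ∂_1: C_1 → C_0 is given by ∂[p,q] = [q] − [p]. For instance
  ∂BE = E − B.
As a 4×4 matrix over Z this has rank 3, with invariant factors (1,1,1).

Computing H_k = (kernel of ∂_k) / (image of ∂_{k+1}):

  H_0: rank C_0 − rank ∂_1 = 4 − 3 = 1, and the invariant factors of ∂_1 are all 1, so H_0 ≅ Z.
  H_1: rank ker ∂_1 − rank ∂_2 = (4 − 3) − 0 = 1, and there is no ∂_2, so H_1 ≅ Z.

(K is a triangulation of the circle S^1.)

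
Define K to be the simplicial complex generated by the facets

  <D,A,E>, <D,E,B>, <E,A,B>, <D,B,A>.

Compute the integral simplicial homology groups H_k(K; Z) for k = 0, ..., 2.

We work with the vertex ordering A < B < D < E. The simplices of K, each written with vertices in increasing order, are:

  0-simplices (4): A, B, D, E
  1-simplices (6): AB, AD, AE, BD, BE, DE
  2-simplices (4): ABD, ABE, ADE, BDE

Hence C_0 ≅ Z^4, C_1 ≅ Z^6, C_2 ≅ Z^4.

Boundary ∂_1: C_1 → C_0 maps an edge to its endpoints' difference, ∂[p,q] = q − p. For instance
  ∂AB = B − A.
As a 4×6 matrix over Z this has rank 3, with invariant factors (1,1,1).

∂_2: C_2 → C_1 sends each 2-simplex [p,q,r] to [q,r] − [p,r] + [p,q]. For instance
  ∂ABE = BE − AE + AB,
  ∂ADE = DE − AE + AD.
The 6×4 boundary matrix has rank 3 and Smith normal form diag(1,1,1).

Computing H_k = (kernel of ∂_k) / (image of ∂_{k+1}):

  H_0: rank C_0 − rank ∂_1 = 4 − 3 = 1, and the invariant factors of ∂_1 are all 1, so H_0 ≅ Z.
  H_1: rank ker ∂_1 − rank ∂_2 = (6 − 3) − 3 = 0, and the invariant factors of ∂_2 are all 1, so H_1 ≅ 0.
  H_2: rank ker ∂_2 − rank ∂_3 = (4 − 3) − 0 = 1, and there is no ∂_3, so H_2 ≅ Z.

As a check, the Euler characteristic is 4 − 6 + 4 = 2, which agrees with 1 − 0 + 1 = 2.
(K is a triangulation of the 2-sphere S^2.)

H_0 = Z,  H_1 = 0,  H_2 = Z.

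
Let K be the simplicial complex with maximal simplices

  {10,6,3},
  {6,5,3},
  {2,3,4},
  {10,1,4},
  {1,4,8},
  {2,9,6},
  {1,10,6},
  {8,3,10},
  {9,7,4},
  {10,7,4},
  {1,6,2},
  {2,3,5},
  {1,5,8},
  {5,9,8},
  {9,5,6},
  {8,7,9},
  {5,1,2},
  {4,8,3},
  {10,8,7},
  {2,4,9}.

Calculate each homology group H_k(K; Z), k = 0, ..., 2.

Fix the vertex order 1 < 2 < 3 < 4 < 5 < 6 < 7 < 8 < 9 < 10 and write every simplex with vertices in increasing order. Then dim K = 2 and the simplices of K are:

  0-simplices (10): [1], [2], [3], [4], [5], [6], [7], [8], [9], [10]
  1-simplices (30): (30 of them)
  2-simplices (20): (20 of them)

giving chain groups C_0 ≅ Z^10, C_1 ≅ Z^30, C_2 ≅ Z^20.

Boundary ∂_1: C_1 → C_0 is given by ∂[p,q] = [q] − [p].
As a 10×30 matrix over Z this has rank 9, with invariant factors (1,1,1,1,1,1,1,1,1).

∂_2: C_2 → C_1 sends each 2-simplex [p,q,r] to [q,r] − [p,r] + [p,q]. For instance
  ∂[2,4,9] = [4,9] − [2,9] + [2,4],
  ∂[7,8,10] = [8,10] − [7,10] + [7,8].
As a 30×20 matrix over Z this has rank 20, with invariant factors (1,1,1,1,1,1,1,1,1,1,1,1,1,1,1,1,1,1,1,2).

Computing H_k = (kernel of ∂_k) / (image of ∂_{k+1}):

  H_0: rank C_0 − rank ∂_1 = 10 − 9 = 1, and the invariant factors of ∂_1 are all 1, so H_0 = Z.
  H_1: rank ker ∂_1 − rank ∂_2 = (30 − 9) − 20 = 1, and ∂_2 has invariant factor 2 > 1, so H_1 = Z ⊕ Z/2.
  H_2: rank ker ∂_2 − rank ∂_3 = (20 − 20) − 0 = 0, and there is no ∂_3, so H_2 = 0.

(K is a triangulation of the Klein bottle.)

H_0 = Z,  H_1 = Z ⊕ Z/2,  H_2 = 0.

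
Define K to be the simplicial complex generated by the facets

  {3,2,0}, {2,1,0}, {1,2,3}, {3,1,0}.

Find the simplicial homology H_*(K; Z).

H_0 = Z,  H_1 = 0,  H_2 = Z.

We work with the vertex ordering 0 < 1 < 2 < 3. The simplices of K, each written with vertices in increasing order, are:

  0-simplices (4): [0], [1], [2], [3]
  1-simplices (6): [0,1], [0,2], [0,3], [1,2], [1,3], [2,3]
  2-simplices (4): [0,1,2], [0,1,3], [0,2,3], [1,2,3]

Hence C_0 ≅ Z^4, C_1 ≅ Z^6, C_2 ≅ Z^4.

∂_1: C_1 → C_0 is given by ∂[p,q] = [q] − [p]. For instance
  ∂[2,3] = [3] − [2].
As a 4×6 matrix over Z this has rank 3, with invariant factors (1,1,1).

Boundary ∂_2: C_2 → C_1 acts by ∂[p,q,r] = [q,r] − [p,r] + [p,q]. For instance
  ∂[0,1,2] = [1,2] − [0,2] + [0,1],
  ∂[0,2,3] = [2,3] − [0,3] + [0,2].
As a 6×4 matrix over Z this has rank 3, with invariant factors (1,1,1).

Reading off H_k = ker ∂_k / im ∂_{k+1}:

  H_0: rank C_0 − rank ∂_1 = 4 − 3 = 1, and the invariant factors of ∂_1 are all 1, so H_0 ≅ Z.
  H_1: rank ker ∂_1 − rank ∂_2 = (6 − 3) − 3 = 0, and the invariant factors of ∂_2 are all 1, so H_1 ≅ 0.
  H_2: rank ker ∂_2 − rank ∂_3 = (4 − 3) − 0 = 1, and there is no ∂_3, so H_2 ≅ Z.

As a check, the Euler characteristic is 4 − 6 + 4 = 2, which agrees with 1 − 0 + 1 = 2.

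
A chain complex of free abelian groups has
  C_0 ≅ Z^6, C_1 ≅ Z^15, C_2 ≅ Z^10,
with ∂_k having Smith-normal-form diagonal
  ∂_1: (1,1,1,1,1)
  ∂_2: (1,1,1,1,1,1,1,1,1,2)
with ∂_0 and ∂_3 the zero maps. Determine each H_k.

H_0: b_0 = 6 − 0 − 5 = 1; torsion from ∂_1 factors > 1: none. So H_0 = Z.
H_1: b_1 = 15 − 5 − 10 = 0; torsion from ∂_2 factors > 1: [2]. So H_1 = Z/2Z.
H_2: b_2 = 10 − 10 − 0 = 0; torsion from ∂_3 factors > 1: none. So H_2 = 0.

H_0 = Z,  H_1 = Z/2Z,  H_2 = 0.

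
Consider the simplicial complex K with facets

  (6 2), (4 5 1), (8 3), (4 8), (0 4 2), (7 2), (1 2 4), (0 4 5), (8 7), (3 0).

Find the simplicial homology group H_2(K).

Order the vertices as 0 < 1 < 2 < 3 < 4 < 5 < 6 < 7 < 8. Listing each simplex with vertices in this order, K has dimension 2 with simplices:

  0-simplices (9): [0], [1], [2], [3], [4], [5], [6], [7], [8]
  1-simplices (14): [0,2], [0,3], [0,4], [0,5], [1,2], [1,4], [1,5], [2,4], [2,6], [2,7], [3,8], [4,5], [4,8], [7,8]
  2-simplices (4): [0,2,4], [0,4,5], [1,2,4], [1,4,5]

Hence C_0 ≅ Z^9, C_1 ≅ Z^14, C_2 ≅ Z^4.

The boundary map ∂_1: C_1 → C_0 is given by ∂[p,q] = [q] − [p]. For instance
  ∂[1,2] = [2] − [1].
The 9×14 boundary matrix has rank 8 and Smith normal form diag(1,1,1,1,1,1,1,1).

∂_2: C_2 → C_1 maps a triangle to the signed sum of its edges. For instance
  ∂[1,4,5] = [4,5] − [1,5] + [1,4],
  ∂[0,2,4] = [2,4] − [0,4] + [0,2].
The resulting 14×4 matrix has rank 4, and its Smith normal form has invariant factors (1,1,1,1).

Now H_k = ker ∂_k / im ∂_{k+1}, so:

  H_2: rank ker ∂_2 − rank ∂_3 = (4 − 4) − 0 = 0, and there is no ∂_3, so H_2 = 0.

H_2 ≅ 0.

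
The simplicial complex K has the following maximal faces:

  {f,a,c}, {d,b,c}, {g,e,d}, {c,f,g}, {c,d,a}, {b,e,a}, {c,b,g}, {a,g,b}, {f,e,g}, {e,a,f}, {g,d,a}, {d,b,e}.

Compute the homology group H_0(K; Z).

Fix the vertex order a < b < c < d < e < f < g and write every simplex with vertices in increasing order. Then dim K = 2 and the simplices of K are:

  0-simplices (7): a, b, c, d, e, f, g
  1-simplices (18): ab, ac, ad, ae, af, ag, bc, bd, be, bg, cd, cf, cg, de, dg, ef, eg, fg
  2-simplices (12): abe, abg, acd, acf, adg, aef, bcd, bcg, bde, cfg, deg, efg

Hence C_0 ≅ Z^7, C_1 ≅ Z^18, C_2 ≅ Z^12.

Boundary ∂_1: C_1 → C_0 is given by ∂[p,q] = [q] − [p].
The resulting 7×18 matrix has rank 6, and its Smith normal form has invariant factors (1,1,1,1,1,1).

The boundary map ∂_2: C_2 → C_1 acts by ∂[p,q,r] = [q,r] − [p,r] + [p,q]. For instance
  ∂aef = ef − af + ae,
  ∂deg = eg − dg + de.
This gives a 18×12 integer matrix of rank 12; reducing to Smith normal form yields diagonal entries (1,1,1,1,1,1,1,1,1,1,1,2).

Computing H_k = (kernel of ∂_k) / (image of ∂_{k+1}):

  H_0: rank C_0 − rank ∂_1 = 7 − 6 = 1, and the invariant factors of ∂_1 are all 1, so H_0 = Z.

(K is a triangulation of the real projective plane RP^2.)

H_0 ≅ Z.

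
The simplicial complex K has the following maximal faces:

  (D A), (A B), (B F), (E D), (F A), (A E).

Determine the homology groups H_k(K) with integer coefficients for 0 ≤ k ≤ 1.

K has 5 vertices, 6 edges.
rank ∂_0 = 0, rank ∂_1 = 4 ⇒ b_0 = 5 − 0 − 4 = 1; all invariant factors of ∂_1 are 1 so no torsion. So H_0 = Z.
rank ∂_1 = 4, rank ∂_2 = 0 ⇒ b_1 = 6 − 4 − 0 = 2. So H_1 = Z^2.

H_0 ≅ Z,  H_1 ≅ Z^2.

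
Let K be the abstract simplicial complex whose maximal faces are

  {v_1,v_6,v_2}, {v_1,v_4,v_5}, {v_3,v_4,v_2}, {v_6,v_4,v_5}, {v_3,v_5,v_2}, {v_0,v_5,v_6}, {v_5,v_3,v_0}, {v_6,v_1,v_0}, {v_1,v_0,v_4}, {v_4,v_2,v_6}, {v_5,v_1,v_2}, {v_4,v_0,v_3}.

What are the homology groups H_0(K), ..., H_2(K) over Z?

Fix the vertex order v_0 < v_1 < v_2 < v_3 < v_4 < v_5 < v_6 and write every simplex with vertices in increasing order. Then dim K = 2 and the simplices of K are:

  0-simplices (7): [v_0], [v_1], [v_2], [v_3], [v_4], [v_5], [v_6]
  1-simplices (18): (18 of them)
  2-simplices (12): (12 of them)

Hence C_0 ≅ Z^7, C_1 ≅ Z^18, C_2 ≅ Z^12.

∂_1: C_1 → C_0 sends each edge [p,q] (with p < q) to q − p.
The 7×18 boundary matrix has rank 6 and Smith normal form diag(1,1,1,1,1,1).

The boundary map ∂_2: C_2 → C_1 acts by ∂[p,q,r] = [q,r] − [p,r] + [p,q]. For instance
  ∂[v_4,v_5,v_6] = [v_5,v_6] − [v_4,v_6] + [v_4,v_5],
  ∂[v_0,v_1,v_4] = [v_1,v_4] − [v_0,v_4] + [v_0,v_1].
This gives a 18×12 integer matrix of rank 12; reducing to Smith normal form yields diagonal entries (1,1,1,1,1,1,1,1,1,1,1,2).

Reading off H_k = ker ∂_k / im ∂_{k+1}:

  H_0: rank C_0 − rank ∂_1 = 7 − 6 = 1, and the invariant factors of ∂_1 are all 1, so H_0 ≅ Z.
  H_1: rank ker ∂_1 − rank ∂_2 = (18 − 6) − 12 = 0, and ∂_2 has invariant factor 2 > 1, so H_1 ≅ Z/2.
  H_2: rank ker ∂_2 − rank ∂_3 = (12 − 12) − 0 = 0, and there is no ∂_3, so H_2 ≅ 0.

As a check, the Euler characteristic is 7 − 18 + 12 = 1, which agrees with 1 − 0 + 0 = 1.

H_0 = Z,  H_1 = Z/2,  H_2 = 0.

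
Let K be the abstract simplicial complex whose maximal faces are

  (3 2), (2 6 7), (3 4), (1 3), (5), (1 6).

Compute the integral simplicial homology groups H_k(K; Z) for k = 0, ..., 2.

H_0 ≅ Z^2,  H_1 ≅ Z,  H_2 = 0.

K has 7 vertices, 7 edges, 1 triangle.
rank ∂_0 = 0, rank ∂_1 = 5 ⇒ b_0 = 7 − 0 − 5 = 2; all invariant factors of ∂_1 are 1 so no torsion. So H_0 ≅ Z^2.
rank ∂_1 = 5, rank ∂_2 = 1 ⇒ b_1 = 7 − 5 − 1 = 1; all invariant factors of ∂_2 are 1 so no torsion. So H_1 ≅ Z.
rank ∂_2 = 1, rank ∂_3 = 0 ⇒ b_2 = 1 − 1 − 0 = 0. So H_2 ≅ 0.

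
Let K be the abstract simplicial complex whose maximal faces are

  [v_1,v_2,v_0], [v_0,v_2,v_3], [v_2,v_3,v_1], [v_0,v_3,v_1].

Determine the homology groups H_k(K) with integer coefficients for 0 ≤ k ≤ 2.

Take the total order v_0 < v_1 < v_2 < v_3 on the vertex set. Then K (dimension 2) consists of the simplices:

  0-simplices (4): [v_0], [v_1], [v_2], [v_3]
  1-simplices (6): [v_0,v_1], [v_0,v_2], [v_0,v_3], [v_1,v_2], [v_1,v_3], [v_2,v_3]
  2-simplices (4): [v_0,v_1,v_2], [v_0,v_1,v_3], [v_0,v_2,v_3], [v_1,v_2,v_3]

Hence C_0 ≅ Z^4, C_1 ≅ Z^6, C_2 ≅ Z^4.

The boundary map ∂_1: C_1 → C_0 maps an edge to its endpoints' difference, ∂[p,q] = q − p.
This gives a 4×6 integer matrix of rank 3; reducing to Smith normal form yields diagonal entries (1,1,1).

Boundary ∂_2: C_2 → C_1 acts by ∂[p,q,r] = [q,r] − [p,r] + [p,q]. For instance
  ∂[v_0,v_2,v_3] = [v_2,v_3] − [v_0,v_3] + [v_0,v_2],
  ∂[v_0,v_1,v_2] = [v_1,v_2] − [v_0,v_2] + [v_0,v_1].
The 6×4 boundary matrix has rank 3 and Smith normal form diag(1,1,1).

From H_k ≅ ker(∂_k) / im(∂_{k+1}) we obtain:

  H_0: rank C_0 − rank ∂_1 = 4 − 3 = 1, and the invariant factors of ∂_1 are all 1, so H_0 ≅ Z.
  H_1: rank ker ∂_1 − rank ∂_2 = (6 − 3) − 3 = 0, and the invariant factors of ∂_2 are all 1, so H_1 ≅ 0.
  H_2: rank ker ∂_2 − rank ∂_3 = (4 − 3) − 0 = 1, and there is no ∂_3, so H_2 ≅ Z.

(K is a triangulation of the 2-sphere S^2.)

H_0 = Z,  H_1 = 0,  H_2 = Z.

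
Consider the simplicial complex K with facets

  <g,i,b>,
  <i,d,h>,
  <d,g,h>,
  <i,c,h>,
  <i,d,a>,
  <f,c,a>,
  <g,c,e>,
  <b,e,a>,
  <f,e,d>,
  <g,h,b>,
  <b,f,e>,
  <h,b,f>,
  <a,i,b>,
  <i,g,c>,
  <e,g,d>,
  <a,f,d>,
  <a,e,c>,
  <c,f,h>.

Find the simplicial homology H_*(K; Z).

Take the total order a < b < c < d < e < f < g < h < i on the vertex set. Then K (dimension 2) consists of the simplices:

  0-simplices (9): a, b, c, d, e, f, g, h, i
  1-simplices (27): ab, ac, ad, ae, af, ai, be, bf, bg, bh, bi, ce, cf, cg, ch, ci, de, df, dg, dh, di, ef, eg, fh, gh, gi, hi
  2-simplices (18): abe, abi, ace, acf, adf, adi, bef, bfh, bgh, bgi, ceg, cfh, cgi, chi, def, deg, dgh, dhi

giving chain groups C_0 ≅ Z^9, C_1 ≅ Z^27, C_2 ≅ Z^18.

Boundary ∂_1: C_1 → C_0 sends each edge [p,q] (with p < q) to q − p. For instance
  ∂df = f − d.
The 9×27 boundary matrix has rank 8 and Smith normal form diag(1,1,1,1,1,1,1,1).

Boundary ∂_2: C_2 → C_1 sends each 2-simplex [p,q,r] to [q,r] − [p,r] + [p,q]. For instance
  ∂adf = df − af + ad,
  ∂abe = be − ae + ab.
As a 27×18 matrix over Z this has rank 18, with invariant factors (1,1,1,1,1,1,1,1,1,1,1,1,1,1,1,1,1,2).

From H_k ≅ ker(∂_k) / im(∂_{k+1}) we obtain:

  H_0: rank C_0 − rank ∂_1 = 9 − 8 = 1, and the invariant factors of ∂_1 are all 1, so H_0 ≅ Z.
  H_1: rank ker ∂_1 − rank ∂_2 = (27 − 8) − 18 = 1, and ∂_2 has invariant factor 2 > 1, so H_1 ≅ Z ⊕ Z_2.
  H_2: rank ker ∂_2 − rank ∂_3 = (18 − 18) − 0 = 0, and there is no ∂_3, so H_2 ≅ 0.

H_0 = Z,  H_1 = Z ⊕ Z_2,  H_2 = 0.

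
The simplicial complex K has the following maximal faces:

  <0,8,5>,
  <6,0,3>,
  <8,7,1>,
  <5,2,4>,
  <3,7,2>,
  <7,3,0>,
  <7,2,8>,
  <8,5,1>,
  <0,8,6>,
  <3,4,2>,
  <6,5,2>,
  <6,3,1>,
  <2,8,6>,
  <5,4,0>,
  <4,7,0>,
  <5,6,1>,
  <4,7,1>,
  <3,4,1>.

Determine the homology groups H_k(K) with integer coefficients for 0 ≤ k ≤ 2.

K has 9 vertices, 27 edges, 18 triangles.
rank ∂_0 = 0, rank ∂_1 = 8 ⇒ b_0 = 9 − 0 − 8 = 1; all invariant factors of ∂_1 are 1 so no torsion. So H_0 = Z.
rank ∂_1 = 8, rank ∂_2 = 18 ⇒ b_1 = 27 − 8 − 18 = 1; ∂_2 has invariant factor(s) [2] giving torsion. So H_1 = Z × Z/2.
rank ∂_2 = 18, rank ∂_3 = 0 ⇒ b_2 = 18 − 18 − 0 = 0. So H_2 = 0.

H_0 = Z,  H_1 = Z × Z/2,  H_2 = 0.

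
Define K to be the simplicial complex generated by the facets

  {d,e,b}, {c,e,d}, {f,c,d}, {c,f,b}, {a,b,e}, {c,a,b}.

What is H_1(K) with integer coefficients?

H_1 = Z.

We work with the vertex ordering a < b < c < d < e < f. The simplices of K, each written with vertices in increasing order, are:

  0-simplices (6): a, b, c, d, e, f
  1-simplices (12): ab, ac, ae, bc, bd, be, bf, cd, ce, cf, de, df
  2-simplices (6): abc, abe, bcf, bde, cde, cdf

so the chain groups are C_0 ≅ Z^6, C_1 ≅ Z^12, C_2 ≅ Z^6.

∂_1: C_1 → C_0 is given by ∂[p,q] = [q] − [p]. For instance
  ∂cd = d − c.
The resulting 6×12 matrix has rank 5, and its Smith normal form has invariant factors (1,1,1,1,1).

Boundary ∂_2: C_2 → C_1 maps a triangle to the signed sum of its edges. For instance
  ∂abc = bc − ac + ab,
  ∂cdf = df − cf + cd.
The resulting 12×6 matrix has rank 6, and its Smith normal form has invariant factors (1,1,1,1,1,1).

Now H_k = ker ∂_k / im ∂_{k+1}, so:

  H_1: rank ker ∂_1 − rank ∂_2 = (12 − 5) − 6 = 1, and the invariant factors of ∂_2 are all 1, so H_1 ≅ Z.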